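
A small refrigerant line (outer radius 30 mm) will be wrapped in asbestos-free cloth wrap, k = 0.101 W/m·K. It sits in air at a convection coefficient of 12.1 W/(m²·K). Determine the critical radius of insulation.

For a cylinder r_cr = k/h = 0.101/12.1
r_cr = 8.35 mm; since the bare radius (30 mm) is above r_cr, any added insulation will reduce heat loss.

r_cr ≈ 8.35 mm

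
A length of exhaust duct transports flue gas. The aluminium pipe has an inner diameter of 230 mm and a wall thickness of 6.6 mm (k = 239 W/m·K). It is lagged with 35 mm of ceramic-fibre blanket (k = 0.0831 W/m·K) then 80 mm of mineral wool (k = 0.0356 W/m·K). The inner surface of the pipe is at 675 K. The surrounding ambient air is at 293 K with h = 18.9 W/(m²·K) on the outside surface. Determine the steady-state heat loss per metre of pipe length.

q′ ≈ 162 W/m

Cylindrical conduction, so R = ln(r₂/r₁)/(2πkL) per layer, in series:
R_aluminium pipe wall = ln(121.6/115)/(2π×239×1) = 3.716×10^-5 K/W
R_ceramic-fibre blanket = ln(156.6/121.6)/(2π×0.0831×1) = 0.4845 K/W
R_mineral wool = ln(236.6/156.6)/(2π×0.0356×1) = 1.845 K/W
R_outer film = 1/(h_o·2πr_oL) = 1/(18.9×2π×0.2366×1) = 0.03559 K/W
R_total = 2.365 K/W
Q = ΔT/R_total = 382/2.365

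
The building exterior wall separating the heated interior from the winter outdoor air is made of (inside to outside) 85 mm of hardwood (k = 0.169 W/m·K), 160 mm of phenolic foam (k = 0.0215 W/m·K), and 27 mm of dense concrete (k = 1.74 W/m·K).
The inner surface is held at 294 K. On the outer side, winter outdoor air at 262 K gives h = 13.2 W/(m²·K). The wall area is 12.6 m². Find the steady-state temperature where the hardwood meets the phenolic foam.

T ≈ 292 K

Treating each layer as a thermal resistance in series:
R_hardwood = L/(kA) = 0.085/(0.169×12.6) = 0.03992 K/W
R_phenolic foam = L/(kA) = 0.16/(0.0215×12.6) = 0.5906 K/W
R_dense concrete = L/(kA) = 0.027/(1.74×12.6) = 0.001232 K/W
R_outer film = 1/(h_o·A) = 1/(13.2×12.6) = 0.006013 K/W
R_total = 0.6378 K/W;  Q = ΔT/R_total = 32/0.6378 = 50.17 W
T_interface = T_inner − Q·ΣR(inner→interface) = 294 − 50.2×0.03992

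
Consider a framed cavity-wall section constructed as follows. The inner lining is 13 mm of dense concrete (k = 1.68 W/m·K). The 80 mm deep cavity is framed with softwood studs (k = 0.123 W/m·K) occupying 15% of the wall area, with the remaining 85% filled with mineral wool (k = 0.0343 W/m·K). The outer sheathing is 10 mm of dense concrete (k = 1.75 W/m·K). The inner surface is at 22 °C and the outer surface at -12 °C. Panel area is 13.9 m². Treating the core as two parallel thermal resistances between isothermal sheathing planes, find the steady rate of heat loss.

Sheathing layers in series; stud and cavity paths in parallel between them.
R_inner = 0.013/(1.68×13.9) = 5.567×10^-4 K/W
R_stud  = 0.08/(0.123×0.15×13.9) = 0.3119 K/W
R_cav   = 0.08/(0.0343×0.85×13.9) = 0.1974 K/W
1/R_core = 1/R_stud + 1/R_cav → R_core = 0.1209 K/W
R_outer = 0.01/(1.75×13.9) = 4.111×10^-4 K/W
R_total = 0.1219 K/W
Q = ΔT/R_total = 34/0.1219

Q ≈ 279 W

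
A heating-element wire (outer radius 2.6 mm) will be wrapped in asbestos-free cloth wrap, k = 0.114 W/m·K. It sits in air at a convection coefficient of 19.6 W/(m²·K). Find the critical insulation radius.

r_cr ≈ 5.82 mm

For a cylinder r_cr = k/h = 0.114/19.6
r_cr = 5.82 mm; since the bare radius (2.6 mm) is below r_cr, adding a thin layer of insulation will *increase* heat loss.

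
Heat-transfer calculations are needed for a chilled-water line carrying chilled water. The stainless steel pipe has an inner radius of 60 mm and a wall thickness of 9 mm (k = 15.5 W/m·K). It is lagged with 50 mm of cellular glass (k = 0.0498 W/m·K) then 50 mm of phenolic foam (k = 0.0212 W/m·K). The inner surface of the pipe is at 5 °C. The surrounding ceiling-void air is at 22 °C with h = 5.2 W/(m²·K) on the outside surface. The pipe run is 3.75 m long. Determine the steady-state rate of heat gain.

For a radial system each layer contributes R = ln(r_out/r_in)/(2πkL); films add R = 1/(hA).
R_stainless steel pipe wall = ln(69/60)/(2π×15.5×3.75) = 3.827×10^-4 K/W
R_cellular glass = ln(119/69)/(2π×0.0498×3.75) = 0.4645 K/W
R_phenolic foam = ln(169/119)/(2π×0.0212×3.75) = 0.7022 K/W
R_outer film = 1/(h_o·2πr_oL) = 1/(5.2×2π×0.169×3.75) = 0.04829 K/W
R_total = 1.215 K/W
Q = ΔT/R_total = 17/1.215

Q ≈ 14 W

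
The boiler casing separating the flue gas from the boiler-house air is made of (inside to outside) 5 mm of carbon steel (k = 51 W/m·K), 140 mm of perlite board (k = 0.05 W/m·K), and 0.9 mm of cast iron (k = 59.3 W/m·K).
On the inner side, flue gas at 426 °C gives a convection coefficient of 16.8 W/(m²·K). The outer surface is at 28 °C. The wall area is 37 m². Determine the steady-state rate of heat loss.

Q ≈ 5150 W

Series thermal resistances:
R_inner film = 1/(h_i·A) = 1/(16.8×37) = 0.001609 K/W
R_carbon steel = L/(kA) = 0.005/(51×37) = 2.65×10^-6 K/W
R_perlite board = L/(kA) = 0.14/(0.05×37) = 0.07568 K/W
R_cast iron = L/(kA) = 0.0009/(59.3×37) = 4.102×10^-7 K/W
R_total = 0.07729 K/W
Q = ΔT / R_total = 398 / 0.07729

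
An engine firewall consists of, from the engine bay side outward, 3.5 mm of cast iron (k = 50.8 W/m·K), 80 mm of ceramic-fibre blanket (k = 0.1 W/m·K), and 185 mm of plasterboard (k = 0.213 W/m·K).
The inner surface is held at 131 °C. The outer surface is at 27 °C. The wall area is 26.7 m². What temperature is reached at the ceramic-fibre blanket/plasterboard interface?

Treating each layer as a thermal resistance in series:
R_cast iron = L/(kA) = 0.0035/(50.8×26.7) = 2.58×10^-6 K/W
R_ceramic-fibre blanket = L/(kA) = 0.08/(0.1×26.7) = 0.02996 K/W
R_plasterboard = L/(kA) = 0.185/(0.213×26.7) = 0.03253 K/W
R_total = 0.06249 K/W;  Q = ΔT/R_total = 104/0.06249 = 1664 W
T_interface = T_inner − Q·ΣR(inner→interface) = 131 − 1660×0.02997

T ≈ 81.1 °C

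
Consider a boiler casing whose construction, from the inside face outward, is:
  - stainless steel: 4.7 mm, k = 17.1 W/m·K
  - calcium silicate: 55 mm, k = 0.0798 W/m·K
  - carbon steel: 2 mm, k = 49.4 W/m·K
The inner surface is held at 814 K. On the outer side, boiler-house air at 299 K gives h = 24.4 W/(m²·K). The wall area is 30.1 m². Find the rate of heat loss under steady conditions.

Q ≈ 21200 W

Model the wall as resistances in series:
R_stainless steel = L/(kA) = 0.0047/(17.1×30.1) = 9.131×10^-6 K/W
R_calcium silicate = L/(kA) = 0.055/(0.0798×30.1) = 0.0229 K/W
R_carbon steel = L/(kA) = 0.002/(49.4×30.1) = 1.345×10^-6 K/W
R_outer film = 1/(h_o·A) = 1/(24.4×30.1) = 0.001362 K/W
R_total = 0.02427 K/W
Q = ΔT / R_total = 515 / 0.02427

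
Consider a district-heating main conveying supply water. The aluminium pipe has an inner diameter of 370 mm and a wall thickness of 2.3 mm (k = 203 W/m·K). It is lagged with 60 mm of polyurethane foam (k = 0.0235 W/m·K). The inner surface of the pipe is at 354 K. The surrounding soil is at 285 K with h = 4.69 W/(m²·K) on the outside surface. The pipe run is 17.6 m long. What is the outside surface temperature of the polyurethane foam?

T ≈ 290 K

Cylindrical conduction, so R = ln(r₂/r₁)/(2πkL) per layer, in series:
R_aluminium pipe wall = ln(187.3/185)/(2π×203×17.6) = 5.504×10^-7 K/W
R_polyurethane foam = ln(247.3/187.3)/(2π×0.0235×17.6) = 0.1069 K/W
R_outer film = 1/(h_o·2πr_oL) = 1/(4.69×2π×0.2473×17.6) = 0.007797 K/W
R_total = 0.1147 K/W
Q = ΔT/R_total = 69/0.1147
Q = 601 W
T_interface = T_inner − Q·ΣR(inner→interface) = 354 − 601×0.1069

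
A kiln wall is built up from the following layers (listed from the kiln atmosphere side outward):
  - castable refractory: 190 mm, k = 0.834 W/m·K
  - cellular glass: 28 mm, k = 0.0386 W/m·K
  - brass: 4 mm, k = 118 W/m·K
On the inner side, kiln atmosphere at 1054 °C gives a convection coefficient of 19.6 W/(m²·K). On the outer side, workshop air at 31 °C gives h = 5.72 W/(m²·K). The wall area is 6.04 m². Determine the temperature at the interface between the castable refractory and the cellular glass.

T ≈ 812 °C

Thermal resistances in series:
R_inner film = 1/(h_i·A) = 1/(19.6×6.04) = 0.008447 K/W
R_castable refractory = L/(kA) = 0.19/(0.834×6.04) = 0.03772 K/W
R_cellular glass = L/(kA) = 0.028/(0.0386×6.04) = 0.1201 K/W
R_brass = L/(kA) = 0.004/(118×6.04) = 5.612×10^-6 K/W
R_outer film = 1/(h_o·A) = 1/(5.72×6.04) = 0.02894 K/W
R_total = 0.1952 K/W;  Q = ΔT/R_total = 1023/0.1952 = 5240 W
T_interface = T_inner − Q·ΣR(inner→interface) = 1054 − 5240×0.04617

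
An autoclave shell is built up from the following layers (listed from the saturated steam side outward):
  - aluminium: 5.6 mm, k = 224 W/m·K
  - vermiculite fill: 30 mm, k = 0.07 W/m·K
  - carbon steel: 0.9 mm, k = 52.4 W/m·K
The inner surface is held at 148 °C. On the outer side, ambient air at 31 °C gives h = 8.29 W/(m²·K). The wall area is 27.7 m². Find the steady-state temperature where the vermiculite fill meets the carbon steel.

T ≈ 56.7 °C

Using the resistance-network approach (series):
R_aluminium = L/(kA) = 0.0056/(224×27.7) = 9.025×10^-7 K/W
R_vermiculite fill = L/(kA) = 0.03/(0.07×27.7) = 0.01547 K/W
R_carbon steel = L/(kA) = 0.0009/(52.4×27.7) = 6.201×10^-7 K/W
R_outer film = 1/(h_o·A) = 1/(8.29×27.7) = 0.004355 K/W
R_total = 0.01983 K/W;  Q = ΔT/R_total = 117/0.01983 = 5901 W
T_interface = T_inner − Q·ΣR(inner→interface) = 148 − 5900×0.01547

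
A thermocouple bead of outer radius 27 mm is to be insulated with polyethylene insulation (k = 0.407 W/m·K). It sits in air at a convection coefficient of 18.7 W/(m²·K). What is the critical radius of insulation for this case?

For a sphere r_cr = 2k/h = 2×0.407/18.7
r_cr = 43.5 mm; since the bare radius (27 mm) is below r_cr, adding a thin layer of insulation will *increase* heat loss.

r_cr ≈ 43.5 mm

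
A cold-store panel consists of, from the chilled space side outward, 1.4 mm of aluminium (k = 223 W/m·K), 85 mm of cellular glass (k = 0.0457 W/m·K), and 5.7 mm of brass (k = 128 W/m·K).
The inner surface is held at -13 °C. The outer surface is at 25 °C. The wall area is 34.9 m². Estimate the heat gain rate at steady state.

Q ≈ 713 W

Model the wall as resistances in series:
R_aluminium = L/(kA) = 0.0014/(223×34.9) = 1.799×10^-7 K/W
R_cellular glass = L/(kA) = 0.085/(0.0457×34.9) = 0.05329 K/W
R_brass = L/(kA) = 0.0057/(128×34.9) = 1.276×10^-6 K/W
R_total = 0.0533 K/W
Q = ΔT / R_total = 38 / 0.0533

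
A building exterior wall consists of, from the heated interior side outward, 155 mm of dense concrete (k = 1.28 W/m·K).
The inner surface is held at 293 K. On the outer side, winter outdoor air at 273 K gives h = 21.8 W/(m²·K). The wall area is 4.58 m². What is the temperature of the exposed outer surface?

Thermal resistances in series:
R_dense concrete = L/(kA) = 0.155/(1.28×4.58) = 0.02644 K/W
R_outer film = 1/(h_o·A) = 1/(21.8×4.58) = 0.01002 K/W
R_total = 0.03646 K/W;  Q = ΔT/R_total = 20/0.03646 = 548.6 W
T_interface = T_inner − Q·ΣR(inner→interface) = 293 − 549×0.02644

T ≈ 278 K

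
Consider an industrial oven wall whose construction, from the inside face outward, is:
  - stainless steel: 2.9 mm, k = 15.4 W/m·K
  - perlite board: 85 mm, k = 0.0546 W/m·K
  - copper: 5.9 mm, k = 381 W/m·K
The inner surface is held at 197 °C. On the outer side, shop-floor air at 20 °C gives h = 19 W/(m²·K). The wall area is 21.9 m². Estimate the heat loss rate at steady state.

Q ≈ 2410 W

Series thermal resistances:
R_stainless steel = L/(kA) = 0.0029/(15.4×21.9) = 8.599×10^-6 K/W
R_perlite board = L/(kA) = 0.085/(0.0546×21.9) = 0.07109 K/W
R_copper = L/(kA) = 0.0059/(381×21.9) = 7.071×10^-7 K/W
R_outer film = 1/(h_o·A) = 1/(19×21.9) = 0.002403 K/W
R_total = 0.0735 K/W
Q = ΔT / R_total = 177 / 0.0735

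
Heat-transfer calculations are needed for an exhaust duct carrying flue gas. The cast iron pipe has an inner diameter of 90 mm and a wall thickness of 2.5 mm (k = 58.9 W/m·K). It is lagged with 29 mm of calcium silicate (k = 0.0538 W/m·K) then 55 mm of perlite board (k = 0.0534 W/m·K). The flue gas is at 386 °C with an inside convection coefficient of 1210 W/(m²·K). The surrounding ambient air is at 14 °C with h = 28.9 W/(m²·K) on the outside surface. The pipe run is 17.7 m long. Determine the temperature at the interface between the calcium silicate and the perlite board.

For a radial system each layer contributes R = ln(r_out/r_in)/(2πkL); films add R = 1/(hA).
R_inner film = 1/(h_i·2πr₁L) = 1/(1210×2π×0.045×17.7) = 1.651×10^-4 K/W
R_cast iron pipe wall = ln(47.5/45)/(2π×58.9×17.7) = 8.254×10^-6 K/W
R_calcium silicate = ln(76.5/47.5)/(2π×0.0538×17.7) = 0.07965 K/W
R_perlite board = ln(131.5/76.5)/(2π×0.0534×17.7) = 0.09122 K/W
R_outer film = 1/(h_o·2πr_oL) = 1/(28.9×2π×0.1315×17.7) = 0.002366 K/W
R_total = 0.1734 K/W
Q = ΔT/R_total = 372/0.1734
Q = 2150 W
T_interface = T_inner − Q·ΣR(inner→interface) = 386 − 2150×0.07982

T ≈ 215 °C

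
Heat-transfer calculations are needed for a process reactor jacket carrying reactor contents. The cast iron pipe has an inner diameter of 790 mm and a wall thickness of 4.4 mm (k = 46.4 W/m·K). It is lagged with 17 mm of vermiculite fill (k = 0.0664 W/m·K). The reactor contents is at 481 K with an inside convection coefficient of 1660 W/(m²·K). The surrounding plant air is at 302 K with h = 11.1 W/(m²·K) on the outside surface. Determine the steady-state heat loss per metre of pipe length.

q′ ≈ 1330 W/m

For a radial system each layer contributes R = ln(r_out/r_in)/(2πkL); films add R = 1/(hA).
R_inner film = 1/(h_i·2πr₁L) = 1/(1660×2π×0.395×1) = 2.427×10^-4 K/W
R_cast iron pipe wall = ln(399.4/395)/(2π×46.4×1) = 3.8×10^-5 K/W
R_vermiculite fill = ln(416.4/399.4)/(2π×0.0664×1) = 0.09991 K/W
R_outer film = 1/(h_o·2πr_oL) = 1/(11.1×2π×0.4164×1) = 0.03443 K/W
R_total = 0.1346 K/W
Q = ΔT/R_total = 179/0.1346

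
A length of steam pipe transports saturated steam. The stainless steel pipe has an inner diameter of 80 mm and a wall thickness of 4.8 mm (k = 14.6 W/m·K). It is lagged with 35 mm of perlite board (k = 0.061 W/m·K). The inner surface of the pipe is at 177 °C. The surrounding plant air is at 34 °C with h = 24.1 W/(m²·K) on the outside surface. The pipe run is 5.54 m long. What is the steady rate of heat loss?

Radial resistances (cylindrical: R_cond = ln(r_o/r_i)/(2πkL), R_conv = 1/(h·2πrL)):
R_stainless steel pipe wall = ln(44.8/40)/(2π×14.6×5.54) = 2.23×10^-4 K/W
R_perlite board = ln(79.8/44.8)/(2π×0.061×5.54) = 0.2719 K/W
R_outer film = 1/(h_o·2πr_oL) = 1/(24.1×2π×0.0798×5.54) = 0.01494 K/W
R_total = 0.2871 K/W
Q = ΔT/R_total = 143/0.2871

Q ≈ 498 W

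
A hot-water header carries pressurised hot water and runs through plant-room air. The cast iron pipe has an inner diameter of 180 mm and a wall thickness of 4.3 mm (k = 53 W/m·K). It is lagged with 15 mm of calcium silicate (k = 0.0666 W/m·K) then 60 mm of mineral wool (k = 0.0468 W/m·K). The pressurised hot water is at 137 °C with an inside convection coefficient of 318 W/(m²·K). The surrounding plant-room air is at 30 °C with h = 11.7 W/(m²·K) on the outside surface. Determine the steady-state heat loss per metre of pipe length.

q′ ≈ 55.5 W/m

For a radial system each layer contributes R = ln(r_out/r_in)/(2πkL); films add R = 1/(hA).
R_inner film = 1/(h_i·2πr₁L) = 1/(318×2π×0.09×1) = 0.005561 K/W
R_cast iron pipe wall = ln(94.3/90)/(2π×53×1) = 1.402×10^-4 K/W
R_calcium silicate = ln(109.3/94.3)/(2π×0.0666×1) = 0.3528 K/W
R_mineral wool = ln(169.3/109.3)/(2π×0.0468×1) = 1.488 K/W
R_outer film = 1/(h_o·2πr_oL) = 1/(11.7×2π×0.1693×1) = 0.08035 K/W
R_total = 1.927 K/W
Q = ΔT/R_total = 107/1.927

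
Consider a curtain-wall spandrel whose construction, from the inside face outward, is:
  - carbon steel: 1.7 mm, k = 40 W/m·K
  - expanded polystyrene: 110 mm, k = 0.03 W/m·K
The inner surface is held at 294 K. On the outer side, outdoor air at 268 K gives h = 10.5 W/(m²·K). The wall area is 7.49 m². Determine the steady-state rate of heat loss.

Treating each layer as a thermal resistance in series:
R_carbon steel = L/(kA) = 0.0017/(40×7.49) = 5.674×10^-6 K/W
R_expanded polystyrene = L/(kA) = 0.11/(0.03×7.49) = 0.4895 K/W
R_outer film = 1/(h_o·A) = 1/(10.5×7.49) = 0.01272 K/W
R_total = 0.5023 K/W
Q = ΔT / R_total = 26 / 0.5023

Q ≈ 51.8 W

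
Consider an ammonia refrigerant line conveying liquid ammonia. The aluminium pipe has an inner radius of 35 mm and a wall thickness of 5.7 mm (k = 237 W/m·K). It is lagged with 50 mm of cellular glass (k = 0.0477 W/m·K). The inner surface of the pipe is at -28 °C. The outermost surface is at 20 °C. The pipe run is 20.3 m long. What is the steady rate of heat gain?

For a radial system each layer contributes R = ln(r_out/r_in)/(2πkL); films add R = 1/(hA).
R_aluminium pipe wall = ln(40.7/35)/(2π×237×20.3) = 4.991×10^-6 K/W
R_cellular glass = ln(90.7/40.7)/(2π×0.0477×20.3) = 0.1317 K/W
R_total = 0.1317 K/W
Q = ΔT/R_total = 48/0.1317

Q ≈ 364 W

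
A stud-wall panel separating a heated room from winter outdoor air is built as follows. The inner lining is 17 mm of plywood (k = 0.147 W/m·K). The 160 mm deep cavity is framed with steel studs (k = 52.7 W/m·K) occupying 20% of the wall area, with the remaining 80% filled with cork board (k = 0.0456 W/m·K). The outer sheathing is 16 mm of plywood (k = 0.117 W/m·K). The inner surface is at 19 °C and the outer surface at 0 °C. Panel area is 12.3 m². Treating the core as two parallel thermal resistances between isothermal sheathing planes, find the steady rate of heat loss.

Sheathing layers in series; stud and cavity paths in parallel between them.
R_inner = 0.017/(0.147×12.3) = 0.009402 K/W
R_stud  = 0.16/(52.7×0.2×12.3) = 0.001234 K/W
R_cav   = 0.16/(0.0456×0.8×12.3) = 0.3566 K/W
1/R_core = 1/R_stud + 1/R_cav → R_core = 0.00123 K/W
R_outer = 0.016/(0.117×12.3) = 0.01112 K/W
R_total = 0.02175 K/W
Q = ΔT/R_total = 19/0.02175

Q ≈ 874 W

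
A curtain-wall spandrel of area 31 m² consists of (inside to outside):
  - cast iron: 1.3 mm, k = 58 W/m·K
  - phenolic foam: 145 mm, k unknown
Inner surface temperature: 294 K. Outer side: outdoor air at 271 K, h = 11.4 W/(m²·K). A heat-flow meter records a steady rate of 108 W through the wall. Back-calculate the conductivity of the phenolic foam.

Thermal resistances in series:
R_cast iron = L/(kA) = 0.0013/(58×31) = 7.23×10^-7 K/W
R_outer film = 1/(h_o·A) = 1/(11.4×31) = 0.00283 K/W
Sum of known resistances R_other = 0.00283 K/W
Total R = ΔT/Q = 23/108 = 0.213 K/W
R_phenolic foam = R_total − R_other = 0.2101 K/W
k = L/(R·A) = 0.145/(0.2101×31)

k ≈ 0.0223 W/(m·K)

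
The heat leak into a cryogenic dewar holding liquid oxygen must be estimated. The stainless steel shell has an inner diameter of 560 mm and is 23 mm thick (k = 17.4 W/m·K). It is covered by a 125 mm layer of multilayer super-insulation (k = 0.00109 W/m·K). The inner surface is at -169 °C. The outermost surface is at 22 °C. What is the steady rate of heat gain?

Radial (spherical) resistances in series:
R_stainless steel shell = (1/0.28 − 1/0.303)/(4π×17.4) = 0.00124 K/W
R_multilayer super-insulation = (1/0.303 − 1/0.428)/(4π×0.00109) = 70.37 K/W
R_total = 70.37 K/W
Q = ΔT/R_total = 191/70.37

Q ≈ 2.71 W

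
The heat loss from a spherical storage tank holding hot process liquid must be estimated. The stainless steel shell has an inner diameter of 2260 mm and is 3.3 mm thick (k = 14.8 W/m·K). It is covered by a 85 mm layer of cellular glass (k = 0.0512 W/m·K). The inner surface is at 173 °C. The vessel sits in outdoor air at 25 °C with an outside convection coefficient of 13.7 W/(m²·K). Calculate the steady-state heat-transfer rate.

Spherical conduction: R = (1/r_in − 1/r_out)/(4πk) per layer; series-sum.
R_stainless steel shell = (1/1.13 − 1/1.1333)/(4π×14.8) = 1.386×10^-5 K/W
R_cellular glass = (1/1.1333 − 1/1.2183)/(4π×0.0512) = 0.09568 K/W
R_outer film = 1/(h·4πr_o²) = 1/(13.7×4π×1.2183²) = 0.003913 K/W
R_total = 0.09961 K/W
Q = ΔT/R_total = 148/0.09961

Q ≈ 1490 W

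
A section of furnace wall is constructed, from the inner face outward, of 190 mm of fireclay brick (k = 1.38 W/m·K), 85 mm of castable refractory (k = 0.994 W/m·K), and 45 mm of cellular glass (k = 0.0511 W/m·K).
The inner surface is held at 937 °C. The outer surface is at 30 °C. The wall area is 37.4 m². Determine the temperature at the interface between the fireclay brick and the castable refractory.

T ≈ 824 °C

Using the resistance-network approach (series):
R_fireclay brick = L/(kA) = 0.19/(1.38×37.4) = 0.003681 K/W
R_castable refractory = L/(kA) = 0.085/(0.994×37.4) = 0.002286 K/W
R_cellular glass = L/(kA) = 0.045/(0.0511×37.4) = 0.02355 K/W
R_total = 0.02951 K/W;  Q = ΔT/R_total = 907/0.02951 = 30730 W
T_interface = T_inner − Q·ΣR(inner→interface) = 937 − 30700×0.003681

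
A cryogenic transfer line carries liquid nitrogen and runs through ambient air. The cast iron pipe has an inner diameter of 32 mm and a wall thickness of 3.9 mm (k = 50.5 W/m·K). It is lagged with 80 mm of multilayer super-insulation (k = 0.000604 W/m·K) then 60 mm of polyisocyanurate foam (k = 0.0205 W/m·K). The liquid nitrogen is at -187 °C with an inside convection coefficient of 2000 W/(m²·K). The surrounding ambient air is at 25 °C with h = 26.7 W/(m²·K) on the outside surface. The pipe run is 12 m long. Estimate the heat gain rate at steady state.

Q ≈ 5.93 W

Per-layer cylindrical resistances, series-summed:
R_inner film = 1/(h_i·2πr₁L) = 1/(2000×2π×0.016×12) = 4.145×10^-4 K/W
R_cast iron pipe wall = ln(19.9/16)/(2π×50.5×12) = 5.729×10^-5 K/W
R_multilayer super-insulation = ln(99.9/19.9)/(2π×0.000604×12) = 35.43 K/W
R_polyisocyanurate foam = ln(159.9/99.9)/(2π×0.0205×12) = 0.3043 K/W
R_outer film = 1/(h_o·2πr_oL) = 1/(26.7×2π×0.1599×12) = 0.003107 K/W
R_total = 35.74 K/W
Q = ΔT/R_total = 212/35.74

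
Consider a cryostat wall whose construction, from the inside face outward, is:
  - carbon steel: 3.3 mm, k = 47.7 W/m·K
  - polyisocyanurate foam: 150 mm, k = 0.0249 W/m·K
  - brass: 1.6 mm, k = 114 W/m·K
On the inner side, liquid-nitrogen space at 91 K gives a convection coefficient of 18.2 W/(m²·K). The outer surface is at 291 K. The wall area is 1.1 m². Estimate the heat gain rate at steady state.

Q ≈ 36.2 W

Series thermal resistances:
R_inner film = 1/(h_i·A) = 1/(18.2×1.1) = 0.04995 K/W
R_carbon steel = L/(kA) = 0.0033/(47.7×1.1) = 6.289×10^-5 K/W
R_polyisocyanurate foam = L/(kA) = 0.15/(0.0249×1.1) = 5.476 K/W
R_brass = L/(kA) = 0.0016/(114×1.1) = 1.276×10^-5 K/W
R_total = 5.526 K/W
Q = ΔT / R_total = 200 / 5.526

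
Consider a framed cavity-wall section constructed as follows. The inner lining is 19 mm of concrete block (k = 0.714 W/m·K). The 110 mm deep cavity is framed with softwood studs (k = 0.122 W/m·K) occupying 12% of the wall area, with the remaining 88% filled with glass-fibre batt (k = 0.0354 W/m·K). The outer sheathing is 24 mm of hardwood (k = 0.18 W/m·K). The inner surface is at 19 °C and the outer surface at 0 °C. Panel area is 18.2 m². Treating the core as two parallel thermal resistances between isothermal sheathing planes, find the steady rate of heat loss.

Q ≈ 135 W

Sheathing layers in series; stud and cavity paths in parallel between them.
R_inner = 0.019/(0.714×18.2) = 0.001462 K/W
R_stud  = 0.11/(0.122×0.12×18.2) = 0.4128 K/W
R_cav   = 0.11/(0.0354×0.88×18.2) = 0.194 K/W
1/R_core = 1/R_stud + 1/R_cav → R_core = 0.132 K/W
R_outer = 0.024/(0.18×18.2) = 0.007326 K/W
R_total = 0.1408 K/W
Q = ΔT/R_total = 19/0.1408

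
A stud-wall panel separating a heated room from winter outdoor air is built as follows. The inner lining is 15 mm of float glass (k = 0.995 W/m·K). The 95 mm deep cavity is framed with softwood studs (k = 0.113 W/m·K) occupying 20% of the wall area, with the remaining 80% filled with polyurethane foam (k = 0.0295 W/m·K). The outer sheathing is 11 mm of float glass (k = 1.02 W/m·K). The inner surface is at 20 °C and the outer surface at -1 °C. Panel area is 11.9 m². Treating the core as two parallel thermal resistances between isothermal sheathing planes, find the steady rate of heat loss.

Q ≈ 120 W

Sheathing layers in series; stud and cavity paths in parallel between them.
R_inner = 0.015/(0.995×11.9) = 0.001267 K/W
R_stud  = 0.095/(0.113×0.2×11.9) = 0.3532 K/W
R_cav   = 0.095/(0.0295×0.8×11.9) = 0.3383 K/W
1/R_core = 1/R_stud + 1/R_cav → R_core = 0.1728 K/W
R_outer = 0.011/(1.02×11.9) = 9.062×10^-4 K/W
R_total = 0.175 K/W
Q = ΔT/R_total = 21/0.175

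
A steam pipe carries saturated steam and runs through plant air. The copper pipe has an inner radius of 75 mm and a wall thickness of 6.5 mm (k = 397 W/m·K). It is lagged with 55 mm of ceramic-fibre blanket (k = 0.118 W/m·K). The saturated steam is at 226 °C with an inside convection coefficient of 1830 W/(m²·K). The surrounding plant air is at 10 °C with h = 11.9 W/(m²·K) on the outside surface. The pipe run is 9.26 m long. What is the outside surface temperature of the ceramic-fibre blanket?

T ≈ 36.6 °C

Cylindrical conduction, so R = ln(r₂/r₁)/(2πkL) per layer, in series:
R_inner film = 1/(h_i·2πr₁L) = 1/(1830×2π×0.075×9.26) = 1.252×10^-4 K/W
R_copper pipe wall = ln(81.5/75)/(2π×397×9.26) = 3.598×10^-6 K/W
R_ceramic-fibre blanket = ln(136.5/81.5)/(2π×0.118×9.26) = 0.07512 K/W
R_outer film = 1/(h_o·2πr_oL) = 1/(11.9×2π×0.1365×9.26) = 0.01058 K/W
R_total = 0.08583 K/W
Q = ΔT/R_total = 216/0.08583
Q = 2520 W
T_interface = T_inner − Q·ΣR(inner→interface) = 226 − 2520×0.07525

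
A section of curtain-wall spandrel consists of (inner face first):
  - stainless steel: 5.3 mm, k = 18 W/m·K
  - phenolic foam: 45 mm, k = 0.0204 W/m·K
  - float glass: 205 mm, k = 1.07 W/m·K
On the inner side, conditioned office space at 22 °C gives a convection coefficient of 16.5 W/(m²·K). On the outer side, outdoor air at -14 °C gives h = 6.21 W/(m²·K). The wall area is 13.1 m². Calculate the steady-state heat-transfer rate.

Q ≈ 180 W

Treating each layer as a thermal resistance in series:
R_inner film = 1/(h_i·A) = 1/(16.5×13.1) = 0.004626 K/W
R_stainless steel = L/(kA) = 0.0053/(18×13.1) = 2.248×10^-5 K/W
R_phenolic foam = L/(kA) = 0.045/(0.0204×13.1) = 0.1684 K/W
R_float glass = L/(kA) = 0.205/(1.07×13.1) = 0.01463 K/W
R_outer film = 1/(h_o·A) = 1/(6.21×13.1) = 0.01229 K/W
R_total = 0.2 K/W
Q = ΔT / R_total = 36 / 0.2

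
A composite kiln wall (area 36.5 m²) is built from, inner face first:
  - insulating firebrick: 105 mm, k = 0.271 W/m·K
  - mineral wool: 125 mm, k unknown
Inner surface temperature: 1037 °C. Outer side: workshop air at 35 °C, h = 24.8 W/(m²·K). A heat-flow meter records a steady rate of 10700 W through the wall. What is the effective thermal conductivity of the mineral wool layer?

k ≈ 0.0418 W/(m·K)

Using the resistance-network approach (series):
R_insulating firebrick = L/(kA) = 0.105/(0.271×36.5) = 0.01062 K/W
R_outer film = 1/(h_o·A) = 1/(24.8×36.5) = 0.001105 K/W
Sum of known resistances R_other = 0.01172 K/W
Total R = ΔT/Q = 1002/10700 = 0.09364 K/W
R_mineral wool = R_total − R_other = 0.08192 K/W
k = L/(R·A) = 0.125/(0.08192×36.5)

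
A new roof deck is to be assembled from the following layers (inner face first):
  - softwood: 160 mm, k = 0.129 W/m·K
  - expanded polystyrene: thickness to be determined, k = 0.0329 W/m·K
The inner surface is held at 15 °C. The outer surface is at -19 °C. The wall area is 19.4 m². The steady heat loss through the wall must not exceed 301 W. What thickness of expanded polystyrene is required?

L ≈ 31.3 mm

Treating each layer as a thermal resistance in series:
R_softwood = L/(kA) = 0.16/(0.129×19.4) = 0.06393 K/W
Sum of the known resistances R_other = 0.06393 K/W
Required total resistance R_tot = ΔT/Q_allow = 34/301 = 0.113 K/W
R_expanded polystyrene = R_tot − R_other = 0.04902 K/W
L = R·k·A = 0.04902×0.0329×19.4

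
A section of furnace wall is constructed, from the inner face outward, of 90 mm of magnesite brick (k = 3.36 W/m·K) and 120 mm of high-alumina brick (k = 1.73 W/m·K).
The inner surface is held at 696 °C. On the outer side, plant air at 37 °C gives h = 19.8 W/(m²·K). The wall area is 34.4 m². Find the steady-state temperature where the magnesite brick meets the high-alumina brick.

Thermal resistances in series:
R_magnesite brick = L/(kA) = 0.09/(3.36×34.4) = 7.787×10^-4 K/W
R_high-alumina brick = L/(kA) = 0.12/(1.73×34.4) = 0.002016 K/W
R_outer film = 1/(h_o·A) = 1/(19.8×34.4) = 0.001468 K/W
R_total = 0.004263 K/W;  Q = ΔT/R_total = 659/0.004263 = 154600 W
T_interface = T_inner − Q·ΣR(inner→interface) = 696 − 155000×7.787×10^-4

T ≈ 576 °C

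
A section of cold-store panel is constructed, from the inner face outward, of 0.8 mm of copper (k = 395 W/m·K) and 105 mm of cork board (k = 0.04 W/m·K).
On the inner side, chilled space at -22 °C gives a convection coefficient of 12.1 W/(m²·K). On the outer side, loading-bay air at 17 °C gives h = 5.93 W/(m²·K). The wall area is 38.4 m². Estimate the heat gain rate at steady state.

Q ≈ 521 W

Model the wall as resistances in series:
R_inner film = 1/(h_i·A) = 1/(12.1×38.4) = 0.002152 K/W
R_copper = L/(kA) = 0.0008/(395×38.4) = 5.274×10^-8 K/W
R_cork board = L/(kA) = 0.105/(0.04×38.4) = 0.06836 K/W
R_outer film = 1/(h_o·A) = 1/(5.93×38.4) = 0.004392 K/W
R_total = 0.0749 K/W
Q = ΔT / R_total = 39 / 0.0749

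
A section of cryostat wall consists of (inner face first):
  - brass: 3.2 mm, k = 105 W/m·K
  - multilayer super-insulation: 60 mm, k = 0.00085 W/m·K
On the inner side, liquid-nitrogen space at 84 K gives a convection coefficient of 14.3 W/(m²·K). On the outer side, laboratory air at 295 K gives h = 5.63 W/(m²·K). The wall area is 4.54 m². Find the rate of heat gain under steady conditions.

Using the resistance-network approach (series):
R_inner film = 1/(h_i·A) = 1/(14.3×4.54) = 0.0154 K/W
R_brass = L/(kA) = 0.0032/(105×4.54) = 6.713×10^-6 K/W
R_multilayer super-insulation = L/(kA) = 0.06/(0.00085×4.54) = 15.55 K/W
R_outer film = 1/(h_o·A) = 1/(5.63×4.54) = 0.03912 K/W
R_total = 15.6 K/W
Q = ΔT / R_total = 211 / 15.6

Q ≈ 13.5 W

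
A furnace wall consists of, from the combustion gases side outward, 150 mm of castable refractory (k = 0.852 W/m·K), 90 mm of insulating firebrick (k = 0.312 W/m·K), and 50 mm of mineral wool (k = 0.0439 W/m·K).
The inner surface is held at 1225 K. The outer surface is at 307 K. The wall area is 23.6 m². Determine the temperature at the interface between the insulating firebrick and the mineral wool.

T ≈ 959 K

Model the wall as resistances in series:
R_castable refractory = L/(kA) = 0.15/(0.852×23.6) = 0.00746 K/W
R_insulating firebrick = L/(kA) = 0.09/(0.312×23.6) = 0.01222 K/W
R_mineral wool = L/(kA) = 0.05/(0.0439×23.6) = 0.04826 K/W
R_total = 0.06794 K/W;  Q = ΔT/R_total = 918/0.06794 = 13510 W
T_interface = T_inner − Q·ΣR(inner→interface) = 1225 − 13500×0.01968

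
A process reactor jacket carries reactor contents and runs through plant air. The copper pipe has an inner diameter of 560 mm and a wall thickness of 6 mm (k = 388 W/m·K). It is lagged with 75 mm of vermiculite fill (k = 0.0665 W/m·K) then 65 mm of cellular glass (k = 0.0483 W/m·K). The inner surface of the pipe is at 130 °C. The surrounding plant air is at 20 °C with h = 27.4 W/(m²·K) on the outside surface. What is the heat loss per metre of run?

q′ ≈ 98.5 W/m

For a radial system each layer contributes R = ln(r_out/r_in)/(2πkL); films add R = 1/(hA).
R_copper pipe wall = ln(286/280)/(2π×388×1) = 8.697×10^-6 K/W
R_vermiculite fill = ln(361/286)/(2π×0.0665×1) = 0.5574 K/W
R_cellular glass = ln(426/361)/(2π×0.0483×1) = 0.5455 K/W
R_outer film = 1/(h_o·2πr_oL) = 1/(27.4×2π×0.426×1) = 0.01364 K/W
R_total = 1.117 K/W
Q = ΔT/R_total = 110/1.117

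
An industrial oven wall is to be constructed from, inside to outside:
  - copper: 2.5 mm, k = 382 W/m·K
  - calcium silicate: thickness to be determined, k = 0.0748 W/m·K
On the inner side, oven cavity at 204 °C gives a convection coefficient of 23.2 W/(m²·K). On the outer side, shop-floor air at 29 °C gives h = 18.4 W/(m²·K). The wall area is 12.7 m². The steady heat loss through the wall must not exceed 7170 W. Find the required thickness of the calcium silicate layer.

L ≈ 15.9 mm

Treating each layer as a thermal resistance in series:
R_inner film = 1/(h_i·A) = 1/(23.2×12.7) = 0.003394 K/W
R_copper = L/(kA) = 0.0025/(382×12.7) = 5.153×10^-7 K/W
R_outer film = 1/(h_o·A) = 1/(18.4×12.7) = 0.004279 K/W
Sum of the known resistances R_other = 0.007674 K/W
Required total resistance R_tot = ΔT/Q_allow = 175/7170 = 0.02441 K/W
R_calcium silicate = R_tot − R_other = 0.01673 K/W
L = R·k·A = 0.01673×0.0748×12.7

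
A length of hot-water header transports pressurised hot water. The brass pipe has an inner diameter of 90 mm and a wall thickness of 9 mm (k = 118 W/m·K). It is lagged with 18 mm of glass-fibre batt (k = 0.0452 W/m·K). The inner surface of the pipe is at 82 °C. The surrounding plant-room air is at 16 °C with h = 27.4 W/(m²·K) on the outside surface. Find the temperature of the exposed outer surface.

T ≈ 20.9 °C

Per-layer cylindrical resistances, series-summed:
R_brass pipe wall = ln(54/45)/(2π×118×1) = 2.459×10^-4 K/W
R_glass-fibre batt = ln(72/54)/(2π×0.0452×1) = 1.013 K/W
R_outer film = 1/(h_o·2πr_oL) = 1/(27.4×2π×0.072×1) = 0.08067 K/W
R_total = 1.094 K/W
Q = ΔT/R_total = 66/1.094
Q = 60.3 W/m
T_interface = T_inner − Q·ΣR(inner→interface) = 82 − 60.3×1.013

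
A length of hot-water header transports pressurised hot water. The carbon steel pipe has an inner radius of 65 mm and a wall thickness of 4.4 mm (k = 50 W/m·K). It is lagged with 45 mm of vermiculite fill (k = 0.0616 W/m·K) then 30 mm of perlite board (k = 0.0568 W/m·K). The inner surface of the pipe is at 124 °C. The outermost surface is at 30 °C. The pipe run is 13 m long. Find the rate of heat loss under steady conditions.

Q ≈ 629 W

Per-layer cylindrical resistances, series-summed:
R_carbon steel pipe wall = ln(69.4/65)/(2π×50×13) = 1.604×10^-5 K/W
R_vermiculite fill = ln(114.4/69.4)/(2π×0.0616×13) = 0.09934 K/W
R_perlite board = ln(144.4/114.4)/(2π×0.0568×13) = 0.0502 K/W
R_total = 0.1495 K/W
Q = ΔT/R_total = 94/0.1495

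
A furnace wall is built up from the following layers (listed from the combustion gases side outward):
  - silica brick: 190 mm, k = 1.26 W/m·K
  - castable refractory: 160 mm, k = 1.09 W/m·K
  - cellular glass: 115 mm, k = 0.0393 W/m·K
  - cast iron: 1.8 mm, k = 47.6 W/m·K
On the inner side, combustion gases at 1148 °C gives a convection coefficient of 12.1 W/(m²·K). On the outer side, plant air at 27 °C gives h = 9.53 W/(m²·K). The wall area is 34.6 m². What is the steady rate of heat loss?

Q ≈ 11400 W

Using the resistance-network approach (series):
R_inner film = 1/(h_i·A) = 1/(12.1×34.6) = 0.002389 K/W
R_silica brick = L/(kA) = 0.19/(1.26×34.6) = 0.004358 K/W
R_castable refractory = L/(kA) = 0.16/(1.09×34.6) = 0.004242 K/W
R_cellular glass = L/(kA) = 0.115/(0.0393×34.6) = 0.08457 K/W
R_cast iron = L/(kA) = 0.0018/(47.6×34.6) = 1.093×10^-6 K/W
R_outer film = 1/(h_o·A) = 1/(9.53×34.6) = 0.003033 K/W
R_total = 0.0986 K/W
Q = ΔT / R_total = 1121 / 0.0986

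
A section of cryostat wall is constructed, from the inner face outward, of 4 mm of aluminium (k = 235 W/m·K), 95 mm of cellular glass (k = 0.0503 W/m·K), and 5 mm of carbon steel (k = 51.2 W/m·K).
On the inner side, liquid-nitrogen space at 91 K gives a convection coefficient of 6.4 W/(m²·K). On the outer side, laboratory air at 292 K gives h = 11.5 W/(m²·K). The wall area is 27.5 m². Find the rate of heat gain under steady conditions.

Treating each layer as a thermal resistance in series:
R_inner film = 1/(h_i·A) = 1/(6.4×27.5) = 0.005682 K/W
R_aluminium = L/(kA) = 0.004/(235×27.5) = 6.19×10^-7 K/W
R_cellular glass = L/(kA) = 0.095/(0.0503×27.5) = 0.06868 K/W
R_carbon steel = L/(kA) = 0.005/(51.2×27.5) = 3.551×10^-6 K/W
R_outer film = 1/(h_o·A) = 1/(11.5×27.5) = 0.003162 K/W
R_total = 0.07753 K/W
Q = ΔT / R_total = 201 / 0.07753

Q ≈ 2590 W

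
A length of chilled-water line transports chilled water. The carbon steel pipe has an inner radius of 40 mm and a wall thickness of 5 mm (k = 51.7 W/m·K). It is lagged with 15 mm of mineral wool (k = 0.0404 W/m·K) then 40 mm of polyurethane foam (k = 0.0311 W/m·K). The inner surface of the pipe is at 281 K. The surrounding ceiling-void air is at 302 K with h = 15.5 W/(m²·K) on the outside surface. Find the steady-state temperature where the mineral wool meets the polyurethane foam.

T ≈ 287 K

Cylindrical conduction, so R = ln(r₂/r₁)/(2πkL) per layer, in series:
R_carbon steel pipe wall = ln(45/40)/(2π×51.7×1) = 3.626×10^-4 K/W
R_mineral wool = ln(60/45)/(2π×0.0404×1) = 1.133 K/W
R_polyurethane foam = ln(100/60)/(2π×0.0311×1) = 2.614 K/W
R_outer film = 1/(h_o·2πr_oL) = 1/(15.5×2π×0.1×1) = 0.1027 K/W
R_total = 3.851 K/W
Q = ΔT/R_total = 21/3.851
Q = 5.45 W/m
T_interface = T_inner + Q·ΣR(inner→interface) = 281 + 5.45×1.134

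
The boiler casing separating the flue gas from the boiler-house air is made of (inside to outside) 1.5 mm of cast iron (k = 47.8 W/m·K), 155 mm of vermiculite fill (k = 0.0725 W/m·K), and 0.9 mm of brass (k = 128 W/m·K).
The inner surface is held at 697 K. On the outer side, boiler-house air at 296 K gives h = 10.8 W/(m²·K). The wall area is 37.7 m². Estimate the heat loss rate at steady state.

Using the resistance-network approach (series):
R_cast iron = L/(kA) = 0.0015/(47.8×37.7) = 8.324×10^-7 K/W
R_vermiculite fill = L/(kA) = 0.155/(0.0725×37.7) = 0.05671 K/W
R_brass = L/(kA) = 0.0009/(128×37.7) = 1.865×10^-7 K/W
R_outer film = 1/(h_o·A) = 1/(10.8×37.7) = 0.002456 K/W
R_total = 0.05917 K/W
Q = ΔT / R_total = 401 / 0.05917

Q ≈ 6780 W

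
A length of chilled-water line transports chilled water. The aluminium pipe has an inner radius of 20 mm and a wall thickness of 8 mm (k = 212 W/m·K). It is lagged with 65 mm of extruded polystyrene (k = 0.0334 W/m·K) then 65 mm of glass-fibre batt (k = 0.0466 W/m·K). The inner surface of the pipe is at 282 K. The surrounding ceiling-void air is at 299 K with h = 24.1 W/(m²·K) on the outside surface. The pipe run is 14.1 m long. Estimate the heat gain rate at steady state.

Q ≈ 31.7 W

Treating each annulus and film as a series resistance:
R_aluminium pipe wall = ln(28/20)/(2π×212×14.1) = 1.791×10^-5 K/W
R_extruded polystyrene = ln(93/28)/(2π×0.0334×14.1) = 0.4057 K/W
R_glass-fibre batt = ln(158/93)/(2π×0.0466×14.1) = 0.1284 K/W
R_outer film = 1/(h_o·2πr_oL) = 1/(24.1×2π×0.158×14.1) = 0.002964 K/W
R_total = 0.537 K/W
Q = ΔT/R_total = 17/0.537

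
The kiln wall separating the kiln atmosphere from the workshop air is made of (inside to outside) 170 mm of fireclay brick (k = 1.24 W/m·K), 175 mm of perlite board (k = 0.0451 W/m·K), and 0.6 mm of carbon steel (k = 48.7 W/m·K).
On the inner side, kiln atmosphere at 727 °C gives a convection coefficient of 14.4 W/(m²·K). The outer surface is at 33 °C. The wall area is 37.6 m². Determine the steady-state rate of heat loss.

Thermal resistances in series:
R_inner film = 1/(h_i·A) = 1/(14.4×37.6) = 0.001847 K/W
R_fireclay brick = L/(kA) = 0.17/(1.24×37.6) = 0.003646 K/W
R_perlite board = L/(kA) = 0.175/(0.0451×37.6) = 0.1032 K/W
R_carbon steel = L/(kA) = 0.0006/(48.7×37.6) = 3.277×10^-7 K/W
R_total = 0.1087 K/W
Q = ΔT / R_total = 694 / 0.1087

Q ≈ 6390 W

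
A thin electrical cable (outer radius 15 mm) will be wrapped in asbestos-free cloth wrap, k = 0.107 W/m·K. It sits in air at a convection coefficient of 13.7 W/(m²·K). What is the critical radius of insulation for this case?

For a cylinder r_cr = k/h = 0.107/13.7
r_cr = 7.81 mm; since the bare radius (15 mm) is above r_cr, any added insulation will reduce heat loss.

r_cr ≈ 7.81 mm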